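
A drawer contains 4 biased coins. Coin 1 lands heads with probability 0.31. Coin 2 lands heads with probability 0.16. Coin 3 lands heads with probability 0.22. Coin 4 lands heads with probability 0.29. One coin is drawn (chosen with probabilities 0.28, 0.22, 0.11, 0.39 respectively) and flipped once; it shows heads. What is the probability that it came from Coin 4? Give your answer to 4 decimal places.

Posterior probability ≈ 0.4362

P(heads|C1) = 0.31; P(heads|C2) = 0.16; P(heads|C3) = 0.22; P(heads|C4) = 0.29.
Prior × likelihood for each source: 0.28·0.31=0.08680, 0.22·0.16=0.03520, 0.11·0.22=0.02420, 0.39·0.29=0.1131. Summing gives P(heads) = 0.25930.
P(Coin 4 | heads) = 0.1131 / 0.25930 = 0.4362.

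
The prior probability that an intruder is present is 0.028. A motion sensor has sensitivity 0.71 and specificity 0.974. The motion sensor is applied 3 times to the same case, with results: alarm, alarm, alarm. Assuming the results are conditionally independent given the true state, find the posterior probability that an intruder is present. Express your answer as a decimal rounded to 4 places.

With H the event that an intruder is present, the joint likelihood of the observed sequence is P(data|H) = 0.71·0.71·0.71 = 0.35791 and P(data|¬H) = 0.026·0.026·0.026 = 0.00001758.
Bayes: P(H|data) = 0.028·0.35791 / (0.028·0.35791 + 0.972·0.00001758) = 0.010022/0.010039 = 0.9983.

Posterior P(H) ≈ 0.9983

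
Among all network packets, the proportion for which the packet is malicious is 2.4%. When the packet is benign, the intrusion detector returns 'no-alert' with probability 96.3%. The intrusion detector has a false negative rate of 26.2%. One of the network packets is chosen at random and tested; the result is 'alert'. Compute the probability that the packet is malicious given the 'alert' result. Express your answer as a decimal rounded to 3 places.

P(H | E) ≈ 0.329

Write H for 'the packet is malicious'. Prior odds H:¬H = 0.024/0.976 = 0.024590. For the 'alert' outcome, the likelihood ratio is 0.738/0.037 = 19.946.
Posterior odds = 0.024590 × 19.946 = 0.49047, so P(H|E) = 0.49047/(1+0.49047) = 0.329.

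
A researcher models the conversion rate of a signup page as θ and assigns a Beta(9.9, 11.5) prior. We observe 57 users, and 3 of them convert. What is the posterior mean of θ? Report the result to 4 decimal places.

The binomial likelihood is conjugate to the Beta prior: with 3 successes and 54 failures, the posterior is Beta(9.9+3, 11.5+54) = Beta(12.9, 65.5).
Posterior mean = α/(α+β) = 12.9/78.4 = 0.1645.

Posterior mean ≈ 0.1645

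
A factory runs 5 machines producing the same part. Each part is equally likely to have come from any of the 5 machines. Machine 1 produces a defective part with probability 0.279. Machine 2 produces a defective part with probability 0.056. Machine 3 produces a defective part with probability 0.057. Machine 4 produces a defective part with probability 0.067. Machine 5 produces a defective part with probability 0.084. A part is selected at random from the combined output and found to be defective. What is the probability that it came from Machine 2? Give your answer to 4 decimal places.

Tabulate prior·likelihood by source: [1] prior 0.2, lik 0.279, product 0.05580; [2] prior 0.2, lik 0.056, product 0.01120; [3] prior 0.2, lik 0.057, product 0.01140; [4] prior 0.2, lik 0.067, product 0.01340; [5] prior 0.2, lik 0.084, product 0.01680.
Normalizing constant = 0.10860; the posterior for Machine 2 is its product over the sum, 0.01120/0.10860 = 0.1031.

Posterior probability ≈ 0.1031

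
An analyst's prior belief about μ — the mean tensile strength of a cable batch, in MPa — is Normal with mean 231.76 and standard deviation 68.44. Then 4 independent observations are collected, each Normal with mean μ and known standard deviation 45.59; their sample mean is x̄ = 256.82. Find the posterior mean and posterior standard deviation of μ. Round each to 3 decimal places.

Posterior mean ≈ 254.318; posterior SD ≈ 21.627

With known σ, the Normal prior is conjugate. Weight on the data is w = (n/σ²)/(n/σ² + 1/τ₀²) = 0.00192451/(0.00192451+0.00021349) = 0.90014.
Posterior mean = w·x̄ + (1−w)·μ₀ = 0.90014·256.82 + 0.099855·231.76 = 254.318. Posterior variance = 1/(0.00192451+0.00021349) = 467.726, so SD = 21.627.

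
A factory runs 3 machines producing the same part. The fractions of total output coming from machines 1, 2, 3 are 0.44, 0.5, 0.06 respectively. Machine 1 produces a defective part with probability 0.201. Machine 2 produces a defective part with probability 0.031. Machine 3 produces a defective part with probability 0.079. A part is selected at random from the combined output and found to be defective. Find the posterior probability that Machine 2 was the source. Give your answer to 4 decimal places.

P(defective|M1) = 0.201; P(defective|M2) = 0.031; P(defective|M3) = 0.079.
Prior × likelihood for each source: 0.44·0.201=0.08844, 0.5·0.031=0.01550, 0.06·0.079=0.004740. Summing gives P(defective) = 0.10868.
P(Machine 2 | defective) = 0.01550 / 0.10868 = 0.1426.

Posterior probability ≈ 0.1426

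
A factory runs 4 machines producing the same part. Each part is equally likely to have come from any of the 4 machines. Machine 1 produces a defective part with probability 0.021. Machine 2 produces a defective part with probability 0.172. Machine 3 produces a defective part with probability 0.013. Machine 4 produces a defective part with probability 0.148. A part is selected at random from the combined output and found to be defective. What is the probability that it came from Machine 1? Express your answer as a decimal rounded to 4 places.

Posterior probability ≈ 0.0593

P(defective|M1) = 0.021; P(defective|M2) = 0.172; P(defective|M3) = 0.013; P(defective|M4) = 0.148.
Prior × likelihood for each source: 0.25·0.021=0.005250, 0.25·0.172=0.04300, 0.25·0.013=0.003250, 0.25·0.148=0.03700. Summing gives P(defective) = 0.088500.
P(Machine 1 | defective) = 0.005250 / 0.088500 = 0.0593.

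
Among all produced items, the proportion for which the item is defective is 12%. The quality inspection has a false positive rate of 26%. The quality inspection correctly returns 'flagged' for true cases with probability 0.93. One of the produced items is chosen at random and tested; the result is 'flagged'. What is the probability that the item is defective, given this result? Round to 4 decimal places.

Let H be the event that the item is defective. P(H) = 0.12, so P(¬H) = 0.88. With E the 'flagged' result, P(E|H) = 0.93 and P(E|¬H) = 0.26.
P(E) = 0.93·0.12 + 0.26·0.88 = 0.11160 + 0.22880 = 0.34040.
By Bayes' theorem, P(H|E) = 0.11160 / 0.34040 = 0.3278.

P(H | E) ≈ 0.3278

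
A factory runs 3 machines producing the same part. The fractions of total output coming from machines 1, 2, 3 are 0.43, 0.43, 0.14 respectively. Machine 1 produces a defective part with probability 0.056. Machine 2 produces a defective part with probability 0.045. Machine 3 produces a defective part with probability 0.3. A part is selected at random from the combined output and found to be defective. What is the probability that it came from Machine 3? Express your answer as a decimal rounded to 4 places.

P(defective|M1) = 0.056; P(defective|M2) = 0.045; P(defective|M3) = 0.3.
Prior × likelihood for each source: 0.43·0.056=0.02408, 0.43·0.045=0.01935, 0.14·0.3=0.04200. Summing gives P(defective) = 0.085430.
P(Machine 3 | defective) = 0.04200 / 0.085430 = 0.4916.

Posterior probability ≈ 0.4916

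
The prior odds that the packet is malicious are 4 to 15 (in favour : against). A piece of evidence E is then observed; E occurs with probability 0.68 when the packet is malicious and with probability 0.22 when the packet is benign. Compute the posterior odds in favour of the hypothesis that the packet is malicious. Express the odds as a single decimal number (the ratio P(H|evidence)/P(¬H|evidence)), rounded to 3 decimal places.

Posterior odds ≈ 0.824

Prior odds = 4/15 = 0.26667.
Likelihood ratio for E = 0.68/0.22 = 3.0909.
Posterior odds = prior odds × LR = 0.82424.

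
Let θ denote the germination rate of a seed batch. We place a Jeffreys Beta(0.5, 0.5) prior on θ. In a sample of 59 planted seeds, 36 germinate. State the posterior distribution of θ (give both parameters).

Posterior: Beta(36.5, 23.5)

Observing 36 successes and 23 failures updates Beta(0.5, 0.5) by adding the success and failure counts to the two shape parameters: α = 0.5+36 = 36.5, β = 0.5+23 = 23.5.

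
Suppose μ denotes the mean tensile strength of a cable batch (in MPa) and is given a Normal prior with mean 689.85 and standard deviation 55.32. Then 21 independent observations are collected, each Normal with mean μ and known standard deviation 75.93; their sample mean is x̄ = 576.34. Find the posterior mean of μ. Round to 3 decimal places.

Posterior mean ≈ 585.685

Prior precision 1/τ₀² = 1/55.32² = 0.00032677; data precision n/σ² = 21/75.93² = 0.00364244.
Posterior precision = 0.00032677 + 0.00364244 = 0.00396921.
Posterior mean = (0.00032677·689.85 + 0.00364244·576.34) / 0.00396921 = 585.685.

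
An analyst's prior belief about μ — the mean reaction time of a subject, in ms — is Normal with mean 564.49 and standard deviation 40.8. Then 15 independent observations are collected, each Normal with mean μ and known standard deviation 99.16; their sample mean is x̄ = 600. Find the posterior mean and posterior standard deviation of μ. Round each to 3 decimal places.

Posterior mean ≈ 589.967; posterior SD ≈ 21.687

With known σ, the Normal prior is conjugate. Weight on the data is w = (n/σ²)/(n/σ² + 1/τ₀²) = 0.00152552/(0.00152552+0.00060073) = 0.71747.
Posterior mean = w·x̄ + (1−w)·μ₀ = 0.71747·600 + 0.28253·564.49 = 589.967. Posterior variance = 1/(0.00152552+0.00060073) = 470.311, so SD = 21.687.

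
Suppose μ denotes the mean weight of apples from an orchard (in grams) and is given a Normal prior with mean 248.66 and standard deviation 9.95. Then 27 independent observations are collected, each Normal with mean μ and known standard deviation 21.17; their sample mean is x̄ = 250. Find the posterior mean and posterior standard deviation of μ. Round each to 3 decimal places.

Posterior mean ≈ 249.808; posterior SD ≈ 3.770

With known σ, the Normal prior is conjugate. Weight on the data is w = (n/σ²)/(n/σ² + 1/τ₀²) = 0.0602451/(0.0602451+0.0101008) = 0.85641.
Posterior mean = w·x̄ + (1−w)·μ₀ = 0.85641·250 + 0.14359·248.66 = 249.808. Posterior variance = 1/(0.0602451+0.0101008) = 14.2155, so SD = 3.770.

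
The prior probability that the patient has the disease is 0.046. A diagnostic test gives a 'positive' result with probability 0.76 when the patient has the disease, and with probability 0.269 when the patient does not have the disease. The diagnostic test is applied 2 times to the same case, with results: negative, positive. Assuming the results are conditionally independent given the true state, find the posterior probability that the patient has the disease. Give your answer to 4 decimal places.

Posterior P(H) ≈ 0.0428

Let H be the event that the patient has the disease; start with P(H) = 0.046. P('positive'|H) = 0.76, P('positive'|¬H) = 0.269.
Update on result 1 ('negative'): P(H) ← 0.24·0.0460 / (0.24·0.0460 + 0.731·0.9540) = 0.011040/0.70841 = 0.0156.
Update on result 2 ('positive'): P(H) ← 0.76·0.0156 / (0.76·0.0156 + 0.269·0.9844) = 0.011844/0.27665 = 0.0428.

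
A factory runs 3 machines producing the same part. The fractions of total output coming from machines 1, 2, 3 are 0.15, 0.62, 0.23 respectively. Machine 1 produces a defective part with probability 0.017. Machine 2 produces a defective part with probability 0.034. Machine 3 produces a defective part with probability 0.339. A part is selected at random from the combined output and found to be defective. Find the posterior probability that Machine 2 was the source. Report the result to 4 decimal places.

P(defective|M1) = 0.017; P(defective|M2) = 0.034; P(defective|M3) = 0.339.
Prior × likelihood for each source: 0.15·0.017=0.002550, 0.62·0.034=0.02108, 0.23·0.339=0.07797. Summing gives P(defective) = 0.10160.
P(Machine 2 | defective) = 0.02108 / 0.10160 = 0.2075.

Posterior probability ≈ 0.2075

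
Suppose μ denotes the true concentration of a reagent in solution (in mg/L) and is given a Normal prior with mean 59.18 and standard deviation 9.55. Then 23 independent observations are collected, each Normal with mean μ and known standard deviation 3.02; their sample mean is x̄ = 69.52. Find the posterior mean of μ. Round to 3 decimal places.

With known σ, the Normal prior is conjugate. Weight on the data is w = (n/σ²)/(n/σ² + 1/τ₀²) = 2.52182/(2.52182+0.0109646) = 0.99567.
Posterior mean = w·x̄ + (1−w)·μ₀ = 0.99567·69.52 + 0.0043291·59.18 = 69.475.

Posterior mean ≈ 69.475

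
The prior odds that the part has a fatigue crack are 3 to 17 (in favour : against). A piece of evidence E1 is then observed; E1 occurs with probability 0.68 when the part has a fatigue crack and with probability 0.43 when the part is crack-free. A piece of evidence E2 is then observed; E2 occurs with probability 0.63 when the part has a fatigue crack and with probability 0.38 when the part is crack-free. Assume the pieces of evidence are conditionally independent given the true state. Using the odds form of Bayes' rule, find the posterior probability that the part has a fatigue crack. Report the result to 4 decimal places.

Posterior probability ≈ 0.3163

Prior odds = 3/17 = 0.17647.
Likelihood ratio for E1 = 0.68/0.43 = 1.5814.
Likelihood ratio for E2 = 0.63/0.38 = 1.6579.
Posterior odds = prior odds × LR₁ × LR₂ = 0.46267.
Posterior probability = odds/(1+odds) = 0.46267/1.4627 = 0.3163.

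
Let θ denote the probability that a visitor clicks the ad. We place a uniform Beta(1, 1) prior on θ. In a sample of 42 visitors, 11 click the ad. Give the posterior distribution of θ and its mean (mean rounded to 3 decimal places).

Posterior: Beta(12, 32); mean ≈ 0.273

Observing 11 successes and 31 failures updates Beta(1, 1) by adding the success and failure counts to the two shape parameters: α = 1+11 = 12, β = 1+31 = 32.
Posterior mean = α/(α+β) = 12/44 = 0.273.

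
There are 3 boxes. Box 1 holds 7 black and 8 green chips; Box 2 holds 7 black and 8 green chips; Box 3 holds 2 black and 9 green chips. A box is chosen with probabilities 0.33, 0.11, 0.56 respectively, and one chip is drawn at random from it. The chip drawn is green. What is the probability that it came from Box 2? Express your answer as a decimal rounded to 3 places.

P(green|Box 1) = 0.5333; P(green|Box 2) = 0.5333; P(green|Box 3) = 0.8182.
Prior × likelihood for each source: 0.33·0.5333=0.1760, 0.11·0.5333=0.05867, 0.56·0.8182=0.4582. Summing gives P(green) = 0.69285.
P(Box 2 | green) = 0.05867 / 0.69285 = 0.085.

Posterior probability ≈ 0.085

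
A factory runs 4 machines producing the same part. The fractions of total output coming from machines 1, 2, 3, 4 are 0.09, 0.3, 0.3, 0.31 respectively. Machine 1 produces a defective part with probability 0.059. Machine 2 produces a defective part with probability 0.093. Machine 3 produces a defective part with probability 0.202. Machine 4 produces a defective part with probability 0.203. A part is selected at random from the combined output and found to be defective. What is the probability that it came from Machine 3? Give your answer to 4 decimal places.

P(defective|M1) = 0.059; P(defective|M2) = 0.093; P(defective|M3) = 0.202; P(defective|M4) = 0.203.
Prior × likelihood for each source: 0.09·0.059=0.005310, 0.3·0.093=0.02790, 0.3·0.202=0.06060, 0.31·0.203=0.06293. Summing gives P(defective) = 0.15674.
P(Machine 3 | defective) = 0.06060 / 0.15674 = 0.3866.

Posterior probability ≈ 0.3866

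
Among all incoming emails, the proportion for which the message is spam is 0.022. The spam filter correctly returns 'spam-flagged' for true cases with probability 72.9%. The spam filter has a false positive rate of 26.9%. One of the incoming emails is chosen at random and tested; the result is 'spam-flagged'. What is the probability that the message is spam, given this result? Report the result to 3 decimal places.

P(H | E) ≈ 0.057

Write H for 'the message is spam'. Prior odds H:¬H = 0.022/0.978 = 0.022495. For the 'spam-flagged' outcome, the likelihood ratio is 0.729/0.269 = 2.7100.
Posterior odds = 0.022495 × 2.7100 = 0.060962, so P(H|E) = 0.060962/(1+0.060962) = 0.057.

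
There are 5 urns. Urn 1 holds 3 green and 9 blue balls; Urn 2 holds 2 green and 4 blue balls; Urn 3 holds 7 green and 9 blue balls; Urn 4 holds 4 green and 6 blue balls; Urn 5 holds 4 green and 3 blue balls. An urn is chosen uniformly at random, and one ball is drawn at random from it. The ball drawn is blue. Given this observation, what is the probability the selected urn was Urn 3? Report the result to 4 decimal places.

Posterior probability ≈ 0.1870

P(blue|Urn 1) = 0.75; P(blue|Urn 2) = 0.6667; P(blue|Urn 3) = 0.5625; P(blue|Urn 4) = 0.6; P(blue|Urn 5) = 0.4286.
Prior × likelihood for each source: 0.2·0.75=0.1500, 0.2·0.6667=0.1333, 0.2·0.5625=0.1125, 0.2·0.6=0.1200, 0.2·0.4286=0.08571. Summing gives P(blue) = 0.60155.
P(Urn 3 | blue) = 0.1125 / 0.60155 = 0.1870.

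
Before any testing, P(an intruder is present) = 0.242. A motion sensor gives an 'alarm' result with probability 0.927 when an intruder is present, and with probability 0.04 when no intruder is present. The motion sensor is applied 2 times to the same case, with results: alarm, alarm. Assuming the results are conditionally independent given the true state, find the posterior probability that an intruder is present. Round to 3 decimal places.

With H the event that an intruder is present, the joint likelihood of the observed sequence is P(data|H) = 0.927·0.927 = 0.85933 and P(data|¬H) = 0.04·0.04 = 0.0016000.
Bayes: P(H|data) = 0.242·0.85933 / (0.242·0.85933 + 0.758·0.0016000) = 0.20796/0.20917 = 0.9942.

Posterior P(H) ≈ 0.994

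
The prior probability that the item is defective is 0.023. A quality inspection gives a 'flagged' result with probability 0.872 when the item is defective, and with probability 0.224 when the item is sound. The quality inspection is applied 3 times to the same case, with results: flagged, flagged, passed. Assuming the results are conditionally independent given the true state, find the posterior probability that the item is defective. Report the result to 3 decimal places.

Posterior P(H) ≈ 0.056

Let H be the event that the item is defective; start with P(H) = 0.023. P('flagged'|H) = 0.872, P('flagged'|¬H) = 0.224.
Update on result 1 ('flagged'): P(H) ← 0.872·0.0230 / (0.872·0.0230 + 0.224·0.9770) = 0.020056/0.23890 = 0.0840.
Update on result 2 ('flagged'): P(H) ← 0.872·0.0840 / (0.872·0.0840 + 0.224·0.9160) = 0.073204/0.27840 = 0.2629.
Update on result 3 ('passed'): P(H) ← 0.128·0.2629 / (0.128·0.2629 + 0.776·0.7371) = 0.033657/0.60561 = 0.0556.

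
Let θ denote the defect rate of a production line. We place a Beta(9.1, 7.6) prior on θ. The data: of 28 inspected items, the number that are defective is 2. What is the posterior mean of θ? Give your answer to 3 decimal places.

Observing 2 successes and 26 failures updates Beta(9.1, 7.6) by adding the success and failure counts to the two shape parameters: α = 9.1+2 = 11.1, β = 7.6+26 = 33.6.
Posterior mean = α/(α+β) = 11.1/44.7 = 0.248.

Posterior mean ≈ 0.248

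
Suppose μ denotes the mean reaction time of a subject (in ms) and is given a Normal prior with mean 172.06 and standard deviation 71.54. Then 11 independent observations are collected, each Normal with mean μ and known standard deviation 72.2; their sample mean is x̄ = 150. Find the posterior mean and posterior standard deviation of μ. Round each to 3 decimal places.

Posterior mean ≈ 151.870; posterior SD ≈ 20.826

With known σ, the Normal prior is conjugate. Weight on the data is w = (n/σ²)/(n/σ² + 1/τ₀²) = 0.00211017/(0.00211017+0.00019539) = 0.91525.
Posterior mean = w·x̄ + (1−w)·μ₀ = 0.91525·150 + 0.084747·172.06 = 151.870. Posterior variance = 1/(0.00211017+0.00019539) = 433.733, so SD = 20.826.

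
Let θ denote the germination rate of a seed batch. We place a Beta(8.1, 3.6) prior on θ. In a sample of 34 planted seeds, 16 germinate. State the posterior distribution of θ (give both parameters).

Posterior: Beta(24.1, 21.6)

The binomial likelihood is conjugate to the Beta prior: with 16 successes and 18 failures, the posterior is Beta(8.1+16, 3.6+18) = Beta(24.1, 21.6).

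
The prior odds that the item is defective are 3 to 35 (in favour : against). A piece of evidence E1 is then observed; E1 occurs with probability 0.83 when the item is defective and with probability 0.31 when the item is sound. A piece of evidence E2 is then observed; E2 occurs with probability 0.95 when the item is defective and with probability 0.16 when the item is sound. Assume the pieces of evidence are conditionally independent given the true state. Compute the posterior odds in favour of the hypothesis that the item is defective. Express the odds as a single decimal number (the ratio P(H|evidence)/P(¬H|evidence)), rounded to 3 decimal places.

Posterior odds ≈ 1.363

Prior odds = 3/35 = 0.085714.
Likelihood ratio for E1 = 0.83/0.31 = 2.6774.
Likelihood ratio for E2 = 0.95/0.16 = 5.9375.
Posterior odds = prior odds × LR₁ × LR₂ = 1.3626.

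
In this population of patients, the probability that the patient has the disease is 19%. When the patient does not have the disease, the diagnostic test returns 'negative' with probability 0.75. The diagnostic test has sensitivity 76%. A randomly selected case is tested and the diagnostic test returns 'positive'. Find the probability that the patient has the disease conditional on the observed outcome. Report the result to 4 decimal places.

Let H be the event that the patient has the disease. P(H) = 0.19, so P(¬H) = 0.81. With E the 'positive' result, P(E|H) = 0.76 and P(E|¬H) = 0.25.
P(E) = 0.76·0.19 + 0.25·0.81 = 0.14440 + 0.20250 = 0.34690.
By Bayes' theorem, P(H|E) = 0.14440 / 0.34690 = 0.4163.

P(H | E) ≈ 0.4163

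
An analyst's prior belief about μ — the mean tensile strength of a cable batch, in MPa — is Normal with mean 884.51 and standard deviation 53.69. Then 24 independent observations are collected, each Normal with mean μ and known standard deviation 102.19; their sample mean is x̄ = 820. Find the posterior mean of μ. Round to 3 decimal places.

Prior precision 1/τ₀² = 1/53.69² = 0.00034691; data precision n/σ² = 24/102.19² = 0.00229824.
Posterior precision = 0.00034691 + 0.00229824 = 0.00264514.
Posterior mean = (0.00034691·884.51 + 0.00229824·820) / 0.00264514 = 828.460.

Posterior mean ≈ 828.460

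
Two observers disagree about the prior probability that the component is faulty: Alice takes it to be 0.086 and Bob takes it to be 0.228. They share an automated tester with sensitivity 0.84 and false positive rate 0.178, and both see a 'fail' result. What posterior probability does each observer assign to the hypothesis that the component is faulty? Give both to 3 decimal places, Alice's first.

Alice: 0.307; Bob: 0.582

P('+'|H) = 0.84, P('+'|¬H) = 0.178.
Alice: numerator 0.84·0.086 = 0.072240; evidence = 0.072240+0.178·0.914 = 0.23493; posterior = 0.307.
Bob: numerator 0.84·0.228 = 0.19152; evidence = 0.19152+0.178·0.772 = 0.32894; posterior = 0.582.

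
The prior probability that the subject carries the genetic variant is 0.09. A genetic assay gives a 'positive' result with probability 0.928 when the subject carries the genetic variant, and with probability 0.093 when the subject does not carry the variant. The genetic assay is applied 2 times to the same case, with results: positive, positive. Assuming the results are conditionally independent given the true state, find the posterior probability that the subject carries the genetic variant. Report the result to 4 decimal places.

Posterior P(H) ≈ 0.9078

With H the event that the subject carries the genetic variant, the joint likelihood of the observed sequence is P(data|H) = 0.928·0.928 = 0.86118 and P(data|¬H) = 0.093·0.093 = 0.0086490.
Bayes: P(H|data) = 0.09·0.86118 / (0.09·0.86118 + 0.91·0.0086490) = 0.077507/0.085377 = 0.9078.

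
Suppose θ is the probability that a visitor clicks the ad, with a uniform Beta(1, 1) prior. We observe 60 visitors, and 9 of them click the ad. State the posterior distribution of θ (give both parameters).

Observing 9 successes and 51 failures updates Beta(1, 1) by adding the success and failure counts to the two shape parameters: α = 1+9 = 10, β = 1+51 = 52.

Posterior: Beta(10, 52)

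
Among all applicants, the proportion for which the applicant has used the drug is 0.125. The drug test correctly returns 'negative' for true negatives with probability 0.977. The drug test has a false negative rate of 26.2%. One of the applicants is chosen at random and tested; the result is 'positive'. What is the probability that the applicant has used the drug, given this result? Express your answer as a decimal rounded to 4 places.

P(H | E) ≈ 0.8209

Let H be the event that the applicant has used the drug. P(H) = 0.125, so P(¬H) = 0.875. With E the 'positive' result, P(E|H) = 0.738 and P(E|¬H) = 0.023.
P(E) = 0.738·0.125 + 0.023·0.875 = 0.092250 + 0.020125 = 0.11238.
By Bayes' theorem, P(H|E) = 0.092250 / 0.11238 = 0.8209.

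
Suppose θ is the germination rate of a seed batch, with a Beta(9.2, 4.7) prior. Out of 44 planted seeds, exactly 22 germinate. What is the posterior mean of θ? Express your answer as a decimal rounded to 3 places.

Posterior mean ≈ 0.539

The binomial likelihood is conjugate to the Beta prior: with 22 successes and 22 failures, the posterior is Beta(9.2+22, 4.7+22) = Beta(31.2, 26.7).
Posterior mean = α/(α+β) = 31.2/57.9 = 0.539.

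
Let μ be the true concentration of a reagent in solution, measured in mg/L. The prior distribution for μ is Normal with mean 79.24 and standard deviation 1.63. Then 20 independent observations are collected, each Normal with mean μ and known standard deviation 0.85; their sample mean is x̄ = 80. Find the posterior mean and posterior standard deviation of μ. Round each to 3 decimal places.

With known σ, the Normal prior is conjugate. Weight on the data is w = (n/σ²)/(n/σ² + 1/τ₀²) = 27.6817/(27.6817+0.376378) = 0.98659.
Posterior mean = w·x̄ + (1−w)·μ₀ = 0.98659·80 + 0.013414·79.24 = 79.990. Posterior variance = 1/(27.6817+0.376378) = 0.0356404, so SD = 0.189.

Posterior mean ≈ 79.990; posterior SD ≈ 0.189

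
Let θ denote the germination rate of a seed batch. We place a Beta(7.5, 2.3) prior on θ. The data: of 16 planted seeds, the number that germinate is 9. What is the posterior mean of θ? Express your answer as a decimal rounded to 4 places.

Posterior mean ≈ 0.6395

The binomial likelihood is conjugate to the Beta prior: with 9 successes and 7 failures, the posterior is Beta(7.5+9, 2.3+7) = Beta(16.5, 9.3).
E[θ | data] = 16.5/(16.5+9.3) = 0.6395.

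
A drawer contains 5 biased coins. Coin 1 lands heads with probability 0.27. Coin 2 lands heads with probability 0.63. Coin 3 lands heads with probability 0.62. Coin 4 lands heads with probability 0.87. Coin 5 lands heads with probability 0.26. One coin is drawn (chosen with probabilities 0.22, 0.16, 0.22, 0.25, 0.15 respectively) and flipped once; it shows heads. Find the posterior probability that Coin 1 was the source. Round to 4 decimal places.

P(heads|C1) = 0.27; P(heads|C2) = 0.63; P(heads|C3) = 0.62; P(heads|C4) = 0.87; P(heads|C5) = 0.26.
Prior × likelihood for each source: 0.22·0.27=0.05940, 0.16·0.63=0.1008, 0.22·0.62=0.1364, 0.25·0.87=0.2175, 0.15·0.26=0.03900. Summing gives P(heads) = 0.55310.
P(Coin 1 | heads) = 0.05940 / 0.55310 = 0.1074.

Posterior probability ≈ 0.1074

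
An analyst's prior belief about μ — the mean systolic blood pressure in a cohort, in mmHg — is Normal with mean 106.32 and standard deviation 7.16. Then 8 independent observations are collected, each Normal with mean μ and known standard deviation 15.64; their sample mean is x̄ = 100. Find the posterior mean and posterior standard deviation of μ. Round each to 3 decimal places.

Posterior mean ≈ 102.361; posterior SD ≈ 4.376

With known σ, the Normal prior is conjugate. Weight on the data is w = (n/σ²)/(n/σ² + 1/τ₀²) = 0.0327052/(0.0327052+0.0195063) = 0.62640.
Posterior mean = w·x̄ + (1−w)·μ₀ = 0.62640·100 + 0.37360·106.32 = 102.361. Posterior variance = 1/(0.0327052+0.0195063) = 19.1529, so SD = 4.376.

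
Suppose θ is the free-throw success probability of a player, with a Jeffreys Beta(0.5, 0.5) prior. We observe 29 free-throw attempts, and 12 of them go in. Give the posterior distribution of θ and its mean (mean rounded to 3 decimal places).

The binomial likelihood is conjugate to the Beta prior: with 12 successes and 17 failures, the posterior is Beta(0.5+12, 0.5+17) = Beta(12.5, 17.5).
E[θ | data] = 12.5/(12.5+17.5) = 0.417.

Posterior: Beta(12.5, 17.5); mean ≈ 0.417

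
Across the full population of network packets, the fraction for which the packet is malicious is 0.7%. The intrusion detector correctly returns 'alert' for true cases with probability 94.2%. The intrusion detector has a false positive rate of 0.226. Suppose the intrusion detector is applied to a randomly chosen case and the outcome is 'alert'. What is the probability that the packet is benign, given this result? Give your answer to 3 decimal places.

P(¬H | E) ≈ 0.971

Write H for 'the packet is malicious'. Prior odds H:¬H = 0.007/0.993 = 0.0070493. For the 'alert' outcome, the likelihood ratio is 0.942/0.226 = 4.1681.
Posterior odds = 0.0070493 × 4.1681 = 0.029383, so P(H|E) = 0.029383/(1+0.029383) = 0.029. Then P(¬H|E) = 1 − 0.029 = 0.971.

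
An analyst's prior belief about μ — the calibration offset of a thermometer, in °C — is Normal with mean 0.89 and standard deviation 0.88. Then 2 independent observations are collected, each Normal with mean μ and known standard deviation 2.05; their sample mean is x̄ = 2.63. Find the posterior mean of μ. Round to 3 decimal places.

Posterior mean ≈ 1.359

Prior precision 1/τ₀² = 1/0.88² = 1.29132; data precision n/σ² = 2/2.05² = 0.475907.
Posterior precision = 1.29132 + 0.475907 = 1.76723.
Posterior mean = (1.29132·0.89 + 0.475907·2.63) / 1.76723 = 1.359.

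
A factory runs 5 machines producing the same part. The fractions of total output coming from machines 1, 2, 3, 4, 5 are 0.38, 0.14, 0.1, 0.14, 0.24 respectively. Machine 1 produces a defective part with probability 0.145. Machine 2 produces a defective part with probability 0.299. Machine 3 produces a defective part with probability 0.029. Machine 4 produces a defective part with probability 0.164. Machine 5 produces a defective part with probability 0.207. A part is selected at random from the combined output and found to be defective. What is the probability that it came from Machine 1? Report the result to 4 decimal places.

P(defective|M1) = 0.145; P(defective|M2) = 0.299; P(defective|M3) = 0.029; P(defective|M4) = 0.164; P(defective|M5) = 0.207.
Prior × likelihood for each source: 0.38·0.145=0.05510, 0.14·0.299=0.04186, 0.1·0.029=0.002900, 0.14·0.164=0.02296, 0.24·0.207=0.04968. Summing gives P(defective) = 0.17250.
P(Machine 1 | defective) = 0.05510 / 0.17250 = 0.3194.

Posterior probability ≈ 0.3194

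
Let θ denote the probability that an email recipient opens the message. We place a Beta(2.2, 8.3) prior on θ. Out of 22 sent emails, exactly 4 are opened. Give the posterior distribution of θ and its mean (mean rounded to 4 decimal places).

Posterior: Beta(6.2, 26.3); mean ≈ 0.1908

Observing 4 successes and 18 failures updates Beta(2.2, 8.3) by adding the success and failure counts to the two shape parameters: α = 2.2+4 = 6.2, β = 8.3+18 = 26.3.
E[θ | data] = 6.2/(6.2+26.3) = 0.1908.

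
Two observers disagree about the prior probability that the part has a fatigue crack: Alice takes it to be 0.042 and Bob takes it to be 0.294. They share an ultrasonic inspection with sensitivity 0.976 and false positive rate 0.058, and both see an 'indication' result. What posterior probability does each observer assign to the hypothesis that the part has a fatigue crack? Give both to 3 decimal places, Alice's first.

Alice: 0.425; Bob: 0.875

P('+'|H) = 0.976, P('+'|¬H) = 0.058.
Alice: numerator 0.976·0.042 = 0.040992; evidence = 0.040992+0.058·0.958 = 0.096556; posterior = 0.425.
Bob: numerator 0.976·0.294 = 0.28694; evidence = 0.28694+0.058·0.706 = 0.32789; posterior = 0.875.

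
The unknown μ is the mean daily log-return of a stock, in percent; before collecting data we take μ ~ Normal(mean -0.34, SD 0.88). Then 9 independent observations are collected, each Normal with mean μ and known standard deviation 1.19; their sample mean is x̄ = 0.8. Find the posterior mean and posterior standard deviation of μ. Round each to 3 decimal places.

Posterior mean ≈ 0.607; posterior SD ≈ 0.362

Prior precision 1/τ₀² = 1/0.88² = 1.29132; data precision n/σ² = 9/1.19² = 6.35548.
Posterior precision = 1.29132 + 6.35548 = 7.64681, giving posterior SD = 1/√7.64681 = 0.362.
Posterior mean = (1.29132·-0.34 + 6.35548·0.8) / 7.64681 = 0.607.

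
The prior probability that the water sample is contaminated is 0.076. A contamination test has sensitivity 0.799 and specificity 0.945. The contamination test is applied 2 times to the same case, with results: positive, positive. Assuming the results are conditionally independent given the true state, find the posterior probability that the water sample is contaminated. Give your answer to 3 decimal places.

With H the event that the water sample is contaminated, the joint likelihood of the observed sequence is P(data|H) = 0.799·0.799 = 0.63840 and P(data|¬H) = 0.055·0.055 = 0.0030250.
Bayes: P(H|data) = 0.076·0.63840 / (0.076·0.63840 + 0.924·0.0030250) = 0.048518/0.051314 = 0.9455.

Posterior P(H) ≈ 0.946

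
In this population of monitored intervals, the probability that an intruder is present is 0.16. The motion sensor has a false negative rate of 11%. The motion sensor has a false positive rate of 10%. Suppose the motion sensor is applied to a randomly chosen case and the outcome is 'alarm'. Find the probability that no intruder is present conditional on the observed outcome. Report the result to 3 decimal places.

P(¬H | E) ≈ 0.371

Let H be the event that an intruder is present. P(H) = 0.16, so P(¬H) = 0.84. With E the 'alarm' result, P(E|H) = 0.89 and P(E|¬H) = 0.1.
P(E) = 0.89·0.16 + 0.1·0.84 = 0.14240 + 0.084000 = 0.22640.
By Bayes' theorem, P(H|E) = 0.14240 / 0.22640 = 0.629. Hence P(¬H|E) = 1 − 0.629 = 0.371.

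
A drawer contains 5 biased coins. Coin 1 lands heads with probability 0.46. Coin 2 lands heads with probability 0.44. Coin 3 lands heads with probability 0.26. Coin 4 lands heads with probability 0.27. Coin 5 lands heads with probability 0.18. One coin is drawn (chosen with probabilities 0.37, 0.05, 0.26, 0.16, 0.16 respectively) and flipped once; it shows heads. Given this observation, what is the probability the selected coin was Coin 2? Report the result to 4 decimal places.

Posterior probability ≈ 0.0663

Tabulate prior·likelihood by source: [1] prior 0.37, lik 0.46, product 0.1702; [2] prior 0.05, lik 0.44, product 0.02200; [3] prior 0.26, lik 0.26, product 0.06760; [4] prior 0.16, lik 0.27, product 0.04320; [5] prior 0.16, lik 0.18, product 0.02880.
Normalizing constant = 0.33180; the posterior for Coin 2 is its product over the sum, 0.02200/0.33180 = 0.0663.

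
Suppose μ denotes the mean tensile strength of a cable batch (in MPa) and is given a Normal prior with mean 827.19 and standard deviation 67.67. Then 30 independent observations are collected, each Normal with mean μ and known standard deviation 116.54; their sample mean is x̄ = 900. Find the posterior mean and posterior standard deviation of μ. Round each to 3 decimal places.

Posterior mean ≈ 893.449; posterior SD ≈ 20.297

Prior precision 1/τ₀² = 1/67.67² = 0.00021838; data precision n/σ² = 30/116.54² = 0.00220888.
Posterior precision = 0.00021838 + 0.00220888 = 0.00242725, giving posterior SD = 1/√0.00242725 = 20.297.
Posterior mean = (0.00021838·827.19 + 0.00220888·900) / 0.00242725 = 893.449.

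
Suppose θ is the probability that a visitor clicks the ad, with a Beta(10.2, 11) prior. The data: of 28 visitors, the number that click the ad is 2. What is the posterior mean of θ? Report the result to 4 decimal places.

Observing 2 successes and 26 failures updates Beta(10.2, 11) by adding the success and failure counts to the two shape parameters: α = 10.2+2 = 12.2, β = 11+26 = 37.
Posterior mean = α/(α+β) = 12.2/49.2 = 0.2480.

Posterior mean ≈ 0.2480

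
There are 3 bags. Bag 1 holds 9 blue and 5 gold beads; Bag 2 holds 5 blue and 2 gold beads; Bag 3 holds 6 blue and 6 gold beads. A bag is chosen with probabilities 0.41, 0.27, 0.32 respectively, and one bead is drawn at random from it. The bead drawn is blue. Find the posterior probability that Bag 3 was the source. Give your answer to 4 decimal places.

Tabulate prior·likelihood by source: [1] prior 0.41, lik 0.6429, product 0.2636; [2] prior 0.27, lik 0.7143, product 0.1929; [3] prior 0.32, lik 0.5, product 0.1600.
Normalizing constant = 0.61643; the posterior for Bag 3 is its product over the sum, 0.1600/0.61643 = 0.2596.

Posterior probability ≈ 0.2596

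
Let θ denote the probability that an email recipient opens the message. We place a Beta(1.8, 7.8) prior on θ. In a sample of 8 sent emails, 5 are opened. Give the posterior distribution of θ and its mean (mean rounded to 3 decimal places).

Posterior: Beta(6.8, 10.8); mean ≈ 0.386

Observing 5 successes and 3 failures updates Beta(1.8, 7.8) by adding the success and failure counts to the two shape parameters: α = 1.8+5 = 6.8, β = 7.8+3 = 10.8.
Posterior mean = α/(α+β) = 6.8/17.6 = 0.386.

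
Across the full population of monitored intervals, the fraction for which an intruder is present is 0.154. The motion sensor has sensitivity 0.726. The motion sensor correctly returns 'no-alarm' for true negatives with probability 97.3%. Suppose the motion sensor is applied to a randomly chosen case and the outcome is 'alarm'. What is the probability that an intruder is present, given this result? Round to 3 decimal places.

P(H | E) ≈ 0.830

Write H for 'an intruder is present'. Prior odds H:¬H = 0.154/0.846 = 0.18203. For the 'alarm' outcome, the likelihood ratio is 0.726/0.027 = 26.889.
Posterior odds = 0.18203 × 26.889 = 4.8947, so P(H|E) = 4.8947/(1+4.8947) = 0.830.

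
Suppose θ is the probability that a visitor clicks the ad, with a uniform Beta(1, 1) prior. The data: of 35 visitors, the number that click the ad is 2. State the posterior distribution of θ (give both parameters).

Posterior: Beta(3, 34)

The binomial likelihood is conjugate to the Beta prior: with 2 successes and 33 failures, the posterior is Beta(1+2, 1+33) = Beta(3, 34).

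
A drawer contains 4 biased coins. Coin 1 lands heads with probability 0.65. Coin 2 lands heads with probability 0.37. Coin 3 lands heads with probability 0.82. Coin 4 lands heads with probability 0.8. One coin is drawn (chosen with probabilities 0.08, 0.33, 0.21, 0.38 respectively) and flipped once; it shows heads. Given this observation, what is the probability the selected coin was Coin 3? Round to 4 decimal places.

P(heads|C1) = 0.65; P(heads|C2) = 0.37; P(heads|C3) = 0.82; P(heads|C4) = 0.8.
Prior × likelihood for each source: 0.08·0.65=0.05200, 0.33·0.37=0.1221, 0.21·0.82=0.1722, 0.38·0.8=0.3040. Summing gives P(heads) = 0.65030.
P(Coin 3 | heads) = 0.1722 / 0.65030 = 0.2648.

Posterior probability ≈ 0.2648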